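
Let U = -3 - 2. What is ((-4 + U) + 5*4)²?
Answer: 121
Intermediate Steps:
U = -5
((-4 + U) + 5*4)² = ((-4 - 5) + 5*4)² = (-9 + 20)² = 11² = 121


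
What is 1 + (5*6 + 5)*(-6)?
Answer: -209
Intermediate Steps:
1 + (5*6 + 5)*(-6) = 1 + (30 + 5)*(-6) = 1 + 35*(-6) = 1 - 210 = -209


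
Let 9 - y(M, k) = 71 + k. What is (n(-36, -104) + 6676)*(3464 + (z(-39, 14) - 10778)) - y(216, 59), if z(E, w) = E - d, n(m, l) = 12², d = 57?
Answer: -50536079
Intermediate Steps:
n(m, l) = 144
z(E, w) = -57 + E (z(E, w) = E - 1*57 = E - 57 = -57 + E)
y(M, k) = -62 - k (y(M, k) = 9 - (71 + k) = 9 + (-71 - k) = -62 - k)
(n(-36, -104) + 6676)*(3464 + (z(-39, 14) - 10778)) - y(216, 59) = (144 + 6676)*(3464 + ((-57 - 39) - 10778)) - (-62 - 1*59) = 6820*(3464 + (-96 - 10778)) - (-62 - 59) = 6820*(3464 - 10874) - 1*(-121) = 6820*(-7410) + 121 = -50536200 + 121 = -50536079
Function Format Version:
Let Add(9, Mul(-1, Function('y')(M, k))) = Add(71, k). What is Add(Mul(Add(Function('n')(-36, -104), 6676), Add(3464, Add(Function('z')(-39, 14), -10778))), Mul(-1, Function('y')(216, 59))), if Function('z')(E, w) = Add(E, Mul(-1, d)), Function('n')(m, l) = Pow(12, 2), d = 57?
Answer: -50536079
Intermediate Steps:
Function('n')(m, l) = 144
Function('z')(E, w) = Add(-57, E) (Function('z')(E, w) = Add(E, Mul(-1, 57)) = Add(E, -57) = Add(-57, E))
Function('y')(M, k) = Add(-62, Mul(-1, k)) (Function('y')(M, k) = Add(9, Mul(-1, Add(71, k))) = Add(9, Add(-71, Mul(-1, k))) = Add(-62, Mul(-1, k)))
Add(Mul(Add(Function('n')(-36, -104), 6676), Add(3464, Add(Function('z')(-39, 14), -10778))), Mul(-1, Function('y')(216, 59))) = Add(Mul(Add(144, 6676), Add(3464, Add(Add(-57, -39), -10778))), Mul(-1, Add(-62, Mul(-1, 59)))) = Add(Mul(6820, Add(3464, Add(-96, -10778))), Mul(-1, Add(-62, -59))) = Add(Mul(6820, Add(3464, -10874)), Mul(-1, -121)) = Add(Mul(6820, -7410), 121) = Add(-50536200, 121) = -50536079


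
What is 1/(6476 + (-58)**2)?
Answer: 1/9840 ≈ 0.00010163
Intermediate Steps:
1/(6476 + (-58)**2) = 1/(6476 + 3364) = 1/9840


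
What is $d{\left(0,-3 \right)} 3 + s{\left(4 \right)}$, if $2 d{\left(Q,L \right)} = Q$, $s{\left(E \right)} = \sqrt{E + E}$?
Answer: $2 \sqrt{2} \approx 2.8284$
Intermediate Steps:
$s{\left(E \right)} = \sqrt{2} \sqrt{E}$ ($s{\left(E \right)} = \sqrt{2 E} = \sqrt{2} \sqrt{E}$)
$d{\left(Q,L \right)} = \frac{Q}{2}$
$d{\left(0,-3 \right)} 3 + s{\left(4 \right)} = \frac{1}{2} \cdot 0 \cdot 3 + \sqrt{2} \sqrt{4} = 0 \cdot 3 + \sqrt{2} \cdot 2 = 0 + 2 \sqrt{2} = 2 \sqrt{2}$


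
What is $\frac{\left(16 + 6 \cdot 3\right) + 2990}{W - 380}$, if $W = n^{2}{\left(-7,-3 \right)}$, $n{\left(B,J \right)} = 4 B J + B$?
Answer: $\frac{3024}{5549} \approx 0.54496$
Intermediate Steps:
$n{\left(B,J \right)} = B + 4 B J$ ($n{\left(B,J \right)} = 4 B J + B = B + 4 B J$)
$W = 5929$ ($W = \left(- 7 \left(1 + 4 \left(-3\right)\right)\right)^{2} = \left(- 7 \left(1 - 12\right)\right)^{2} = \left(\left(-7\right) \left(-11\right)\right)^{2} = 77^{2} = 5929$)
$\frac{\left(16 + 6 \cdot 3\right) + 2990}{W - 380} = \frac{\left(16 + 6 \cdot 3\right) + 2990}{5929 - 380} = \frac{\left(16 + 18\right) + 2990}{5549} = \left(34 + 2990\right) \frac{1}{5549} = 3024 \cdot \frac{1}{5549} = \frac{3024}{5549}$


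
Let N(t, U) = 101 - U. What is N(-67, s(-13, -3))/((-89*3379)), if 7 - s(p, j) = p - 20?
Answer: -61/300731 ≈ -0.00020284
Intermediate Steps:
s(p, j) = 27 - p (s(p, j) = 7 - (p - 20) = 7 - (-20 + p) = 7 + (20 - p) = 27 - p)
N(-67, s(-13, -3))/((-89*3379)) = (101 - (27 - 1*(-13)))/((-89*3379)) = (101 - (27 + 13))/(-300731) = (101 - 1*40)*(-1/300731) = (101 - 40)*(-1/300731) = 61*(-1/300731) = -61/300731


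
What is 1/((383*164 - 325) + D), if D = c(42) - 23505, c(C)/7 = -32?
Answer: 1/38758 ≈ 2.5801e-5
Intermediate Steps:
c(C) = -224 (c(C) = 7*(-32) = -224)
D = -23729 (D = -224 - 23505 = -23729)
1/((383*164 - 325) + D) = 1/((383*164 - 325) - 23729) = 1/((62812 - 325) - 23729) = 1/(62487 - 23729) = 1/38758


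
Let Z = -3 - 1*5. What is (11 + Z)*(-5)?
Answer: -15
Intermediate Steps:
Z = -8 (Z = -3 - 5 = -8)
(11 + Z)*(-5) = (11 - 8)*(-5) = 3*(-5) = -15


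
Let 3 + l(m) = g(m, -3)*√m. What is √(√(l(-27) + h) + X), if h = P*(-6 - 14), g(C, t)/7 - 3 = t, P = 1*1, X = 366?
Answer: √(366 + I*√23) ≈ 19.132 + 0.1253*I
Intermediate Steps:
P = 1
g(C, t) = 21 + 7*t
h = -20 (h = 1*(-6 - 14) = 1*(-20) = -20)
l(m) = -3 (l(m) = -3 + (21 + 7*(-3))*√m = -3 + (21 - 21)*√m = -3 + 0*√m = -3 + 0 = -3)
√(√(l(-27) + h) + X) = √(√(-3 - 20) + 366) = √(√(-23) + 366) = √(I*√23 + 366) = √(366 + I*√23)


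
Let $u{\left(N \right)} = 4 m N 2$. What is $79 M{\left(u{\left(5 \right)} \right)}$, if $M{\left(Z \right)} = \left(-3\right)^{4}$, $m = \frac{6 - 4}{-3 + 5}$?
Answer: $6399$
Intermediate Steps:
$m = 1$ ($m = \frac{2}{2} = 2 \cdot \frac{1}{2} = 1$)
$u{\left(N \right)} = 8 N$ ($u{\left(N \right)} = 4 \cdot 1 N 2 = 4 \cdot 2 N = 8 N$)
$M{\left(Z \right)} = 81$
$79 M{\left(u{\left(5 \right)} \right)} = 79 \cdot 81 = 6399$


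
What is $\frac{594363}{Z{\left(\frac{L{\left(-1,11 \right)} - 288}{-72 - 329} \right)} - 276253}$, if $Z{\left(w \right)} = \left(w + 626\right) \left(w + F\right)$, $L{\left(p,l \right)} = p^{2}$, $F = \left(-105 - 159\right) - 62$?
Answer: $- \frac{95574164763}{77202775060} \approx -1.238$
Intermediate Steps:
$F = -326$ ($F = -264 - 62 = -326$)
$Z{\left(w \right)} = \left(-326 + w\right) \left(626 + w\right)$ ($Z{\left(w \right)} = \left(w + 626\right) \left(w - 326\right) = \left(626 + w\right) \left(-326 + w\right) = \left(-326 + w\right) \left(626 + w\right)$)
$\frac{594363}{Z{\left(\frac{L{\left(-1,11 \right)} - 288}{-72 - 329} \right)} - 276253} = \frac{594363}{\left(-204076 + \left(\frac{\left(-1\right)^{2} - 288}{-72 - 329}\right)^{2} + 300 \frac{\left(-1\right)^{2} - 288}{-72 - 329}\right) - 276253} = \frac{594363}{\left(-204076 + \left(\frac{1 - 288}{-401}\right)^{2} + 300 \frac{1 - 288}{-401}\right) - 276253} = \frac{594363}{\left(-204076 + \left(\left(-287\right) \left(- \frac{1}{401}\right)\right)^{2} + 300 \left(\left(-287\right) \left(- \frac{1}{401}\right)\right)\right) - 276253} = \frac{594363}{\left(-204076 + \left(\frac{287}{401}\right)^{2} + 300 \cdot \frac{287}{401}\right) - 276253} = \frac{594363}{\left(-204076 + \frac{82369}{160801} + \frac{86100}{401}\right) - 276253} = \frac{594363}{- \frac{32781016407}{160801} - 276253} = \frac{594363}{- \frac{77202775060}{160801}} = 594363 \left(- \frac{160801}{77202775060}\right) = - \frac{95574164763}{77202775060}$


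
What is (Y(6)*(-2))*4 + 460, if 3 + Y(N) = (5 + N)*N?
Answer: -44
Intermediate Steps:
Y(N) = -3 + N*(5 + N) (Y(N) = -3 + (5 + N)*N = -3 + N*(5 + N))
(Y(6)*(-2))*4 + 460 = ((-3 + 6² + 5*6)*(-2))*4 + 460 = ((-3 + 36 + 30)*(-2))*4 + 460 = (63*(-2))*4 + 460 = -126*4 + 460 = -504 + 460 = -44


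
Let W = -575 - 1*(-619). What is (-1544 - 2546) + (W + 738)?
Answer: -3308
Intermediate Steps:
W = 44 (W = -575 + 619 = 44)
(-1544 - 2546) + (W + 738) = (-1544 - 2546) + (44 + 738) = -4090 + 782 = -3308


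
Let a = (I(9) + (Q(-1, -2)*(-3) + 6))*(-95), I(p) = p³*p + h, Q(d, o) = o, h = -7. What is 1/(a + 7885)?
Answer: -1/615885 ≈ -1.6237e-6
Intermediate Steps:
I(p) = -7 + p⁴ (I(p) = p³*p - 7 = p⁴ - 7 = -7 + p⁴)
a = -623770 (a = ((-7 + 9⁴) + (-2*(-3) + 6))*(-95) = ((-7 + 6561) + (6 + 6))*(-95) = (6554 + 12)*(-95) = 6566*(-95) = -623770)
1/(a + 7885) = 1/(-623770 + 7885) = 1/(-615885) = -1/615885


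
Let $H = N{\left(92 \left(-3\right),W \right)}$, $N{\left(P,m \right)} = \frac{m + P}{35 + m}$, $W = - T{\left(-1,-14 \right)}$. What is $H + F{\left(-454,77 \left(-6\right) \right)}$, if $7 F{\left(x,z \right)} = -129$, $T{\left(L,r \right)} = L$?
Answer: $- \frac{6569}{252} \approx -26.067$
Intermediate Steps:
$F{\left(x,z \right)} = - \frac{129}{7}$ ($F{\left(x,z \right)} = \frac{1}{7} \left(-129\right) = - \frac{129}{7}$)
$W = 1$ ($W = \left(-1\right) \left(-1\right) = 1$)
$N{\left(P,m \right)} = \frac{P + m}{35 + m}$
$H = - \frac{275}{36}$ ($H = \frac{92 \left(-3\right) + 1}{35 + 1} = \frac{-276 + 1}{36} = \frac{1}{36} \left(-275\right) = - \frac{275}{36} \approx -7.6389$)
$H + F{\left(-454,77 \left(-6\right) \right)} = - \frac{275}{36} - \frac{129}{7} = - \frac{6569}{252}$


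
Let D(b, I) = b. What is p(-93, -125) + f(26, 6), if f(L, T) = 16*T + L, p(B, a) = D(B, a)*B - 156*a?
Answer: 28271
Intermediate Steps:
p(B, a) = B² - 156*a (p(B, a) = B*B - 156*a = B² - 156*a)
f(L, T) = L + 16*T
p(-93, -125) + f(26, 6) = ((-93)² - 156*(-125)) + (26 + 16*6) = (8649 + 19500) + (26 + 96) = 28149 + 122 = 28271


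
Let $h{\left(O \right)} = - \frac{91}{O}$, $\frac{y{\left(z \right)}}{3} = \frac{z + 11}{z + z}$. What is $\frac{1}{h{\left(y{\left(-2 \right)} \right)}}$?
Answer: $\frac{27}{364} \approx 0.074176$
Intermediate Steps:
$y{\left(z \right)} = \frac{3 \left(11 + z\right)}{2 z}$ ($y{\left(z \right)} = 3 \frac{z + 11}{z + z} = 3 \frac{11 + z}{2 z} = \frac{3 \left(11 + z\right)}{2 z}$)
$\frac{1}{h{\left(y{\left(-2 \right)} \right)}} = \frac{1}{\left(-91\right) \frac{1}{\frac{3}{2} \frac{1}{-2} \left(11 - 2\right)}} = \frac{1}{\left(-91\right) \frac{1}{\frac{3}{2} \left(- \frac{1}{2}\right) 9}} = \frac{1}{\left(-91\right) \frac{1}{- \frac{27}{4}}} = \frac{1}{\left(-91\right) \left(- \frac{4}{27}\right)} = \frac{1}{\frac{364}{27}} = \frac{27}{364}$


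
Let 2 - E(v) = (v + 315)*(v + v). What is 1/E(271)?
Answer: -1/317610 ≈ -3.1485e-6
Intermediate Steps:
E(v) = 2 - 2*v*(315 + v) (E(v) = 2 - (v + 315)*(v + v) = 2 - (315 + v)*2*v = 2 - 2*v*(315 + v))
1/E(271) = 1/(2 - 630*271 - 2*271**2) = 1/(2 - 170730 - 2*73441) = 1/(2 - 170730 - 146882) = 1/(-317610) = -1/317610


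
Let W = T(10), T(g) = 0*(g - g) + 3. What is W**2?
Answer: 9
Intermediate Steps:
T(g) = 3 (T(g) = 0*0 + 3 = 0 + 3 = 3)
W = 3
W**2 = 3**2 = 9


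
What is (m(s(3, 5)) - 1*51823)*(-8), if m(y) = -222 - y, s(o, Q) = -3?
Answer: 416336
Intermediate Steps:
(m(s(3, 5)) - 1*51823)*(-8) = ((-222 - 1*(-3)) - 1*51823)*(-8) = ((-222 + 3) - 51823)*(-8) = (-219 - 51823)*(-8) = -52042*(-8) = 416336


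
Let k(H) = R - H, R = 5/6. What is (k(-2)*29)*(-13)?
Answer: -6409/6 ≈ -1068.2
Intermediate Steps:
R = ⅚ (R = 5*(⅙) = ⅚ ≈ 0.83333)
k(H) = ⅚ - H
(k(-2)*29)*(-13) = ((⅚ - 1*(-2))*29)*(-13) = ((⅚ + 2)*29)*(-13) = ((17/6)*29)*(-13) = (493/6)*(-13) = -6409/6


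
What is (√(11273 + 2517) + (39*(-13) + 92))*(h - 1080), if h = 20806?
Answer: -8186290 + 19726*√13790 ≈ -5.8698e+6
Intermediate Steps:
(√(11273 + 2517) + (39*(-13) + 92))*(h - 1080) = (√(11273 + 2517) + (39*(-13) + 92))*(20806 - 1080) = (√13790 + (-507 + 92))*19726 = (√13790 - 415)*19726 = (-415 + √13790)*19726 = -8186290 + 19726*√13790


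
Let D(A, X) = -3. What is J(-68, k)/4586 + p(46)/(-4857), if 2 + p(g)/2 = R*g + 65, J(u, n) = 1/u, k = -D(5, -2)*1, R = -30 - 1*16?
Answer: 1280443031/1514645736 ≈ 0.84538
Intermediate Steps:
R = -46 (R = -30 - 16 = -46)
k = 3 (k = -1*(-3)*1 = 3*1 = 3)
p(g) = 126 - 92*g (p(g) = -4 + 2*(-46*g + 65) = -4 + 2*(65 - 46*g) = -4 + (130 - 92*g) = 126 - 92*g)
J(-68, k)/4586 + p(46)/(-4857) = 1/(-68*4586) + (126 - 92*46)/(-4857) = -1/68*1/4586 + (126 - 4232)*(-1/4857) = -1/311848 - 4106*(-1/4857) = -1/311848 + 4106/4857 = 1280443031/1514645736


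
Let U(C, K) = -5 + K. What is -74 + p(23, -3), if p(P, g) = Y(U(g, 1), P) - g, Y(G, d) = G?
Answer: -75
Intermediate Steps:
p(P, g) = -4 - g (p(P, g) = (-5 + 1) - g = -4 - g)
-74 + p(23, -3) = -74 + (-4 - 1*(-3)) = -74 + (-4 + 3) = -74 - 1 = -75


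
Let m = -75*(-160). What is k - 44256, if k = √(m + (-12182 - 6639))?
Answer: -44256 + I*√6821 ≈ -44256.0 + 82.589*I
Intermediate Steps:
m = 12000
k = I*√6821 (k = √(12000 + (-12182 - 6639)) = √(12000 - 18821) = √(-6821) = I*√6821 ≈ 82.589*I)
k - 44256 = I*√6821 - 44256 = -44256 + I*√6821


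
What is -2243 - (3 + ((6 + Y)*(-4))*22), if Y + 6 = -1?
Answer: -2334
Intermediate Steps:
Y = -7 (Y = -6 - 1 = -7)
-2243 - (3 + ((6 + Y)*(-4))*22) = -2243 - (3 + ((6 - 7)*(-4))*22) = -2243 - (3 - 1*(-4)*22) = -2243 - (3 + 4*22) = -2243 - (3 + 88) = -2243 - 1*91 = -2243 - 91 = -2334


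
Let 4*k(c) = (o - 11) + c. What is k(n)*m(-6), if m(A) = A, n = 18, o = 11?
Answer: -27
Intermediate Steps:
k(c) = c/4 (k(c) = ((11 - 11) + c)/4 = (0 + c)/4 = c/4)
k(n)*m(-6) = ((¼)*18)*(-6) = (9/2)*(-6) = -27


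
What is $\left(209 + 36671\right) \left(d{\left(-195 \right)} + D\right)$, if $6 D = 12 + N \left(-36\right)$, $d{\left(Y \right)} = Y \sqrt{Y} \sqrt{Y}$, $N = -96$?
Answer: $1423678640$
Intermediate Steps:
$d{\left(Y \right)} = Y^{2}$ ($d{\left(Y \right)} = Y^{\frac{3}{2}} \sqrt{Y} = Y^{2}$)
$D = 578$ ($D = \frac{12 - -3456}{6} = \frac{12 + 3456}{6} = \frac{1}{6} \cdot 3468 = 578$)
$\left(209 + 36671\right) \left(d{\left(-195 \right)} + D\right) = \left(209 + 36671\right) \left(\left(-195\right)^{2} + 578\right) = 36880 \left(38025 + 578\right) = 36880 \cdot 38603 = 1423678640$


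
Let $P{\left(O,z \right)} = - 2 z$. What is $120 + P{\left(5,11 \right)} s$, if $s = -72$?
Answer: $1704$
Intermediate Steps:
$120 + P{\left(5,11 \right)} s = 120 + \left(-2\right) 11 \left(-72\right) = 120 - -1584 = 120 + 1584 = 1704$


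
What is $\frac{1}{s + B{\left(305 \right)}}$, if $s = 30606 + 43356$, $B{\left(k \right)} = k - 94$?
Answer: $\frac{1}{74173} \approx 1.3482 \cdot 10^{-5}$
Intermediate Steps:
$B{\left(k \right)} = -94 + k$
$s = 73962$
$\frac{1}{s + B{\left(305 \right)}} = \frac{1}{73962 + \left(-94 + 305\right)} = \frac{1}{73962 + 211} = \frac{1}{74173}$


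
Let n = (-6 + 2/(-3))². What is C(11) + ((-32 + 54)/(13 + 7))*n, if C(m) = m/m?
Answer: 449/9 ≈ 49.889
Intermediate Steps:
C(m) = 1
n = 400/9 (n = (-6 + 2*(-⅓))² = (-6 - ⅔)² = (-20/3)² = 400/9 ≈ 44.444)
C(11) + ((-32 + 54)/(13 + 7))*n = 1 + ((-32 + 54)/(13 + 7))*(400/9) = 1 + (22/20)*(400/9) = 1 + (22*(1/20))*(400/9) = 1 + (11/10)*(400/9) = 1 + 440/9 = 449/9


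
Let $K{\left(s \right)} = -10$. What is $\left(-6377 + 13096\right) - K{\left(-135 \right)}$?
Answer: $6729$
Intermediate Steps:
$\left(-6377 + 13096\right) - K{\left(-135 \right)} = \left(-6377 + 13096\right) - -10 = 6719 + 10 = 6729$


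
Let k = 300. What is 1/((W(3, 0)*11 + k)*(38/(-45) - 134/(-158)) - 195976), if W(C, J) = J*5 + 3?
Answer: -395/77410039 ≈ -5.1027e-6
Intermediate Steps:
W(C, J) = 3 + 5*J (W(C, J) = 5*J + 3 = 3 + 5*J)
1/((W(3, 0)*11 + k)*(38/(-45) - 134/(-158)) - 195976) = 1/(((3 + 5*0)*11 + 300)*(38/(-45) - 134/(-158)) - 195976) = 1/(((3 + 0)*11 + 300)*(38*(-1/45) - 134*(-1/158)) - 195976) = 1/((3*11 + 300)*(-38/45 + 67/79) - 195976) = 1/((33 + 300)*(13/3555) - 195976) = 1/(333*(13/3555) - 195976) = 1/(481/395 - 195976) = 1/(-77410039/395) = -395/77410039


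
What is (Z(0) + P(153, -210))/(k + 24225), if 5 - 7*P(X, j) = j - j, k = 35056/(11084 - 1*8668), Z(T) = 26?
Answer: 28237/25621162 ≈ 0.0011021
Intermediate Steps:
k = 2191/151 (k = 35056/(11084 - 8668) = 35056/2416 = 35056*(1/2416) = 2191/151 ≈ 14.510)
P(X, j) = 5/7 (P(X, j) = 5/7 - (j - j)/7 = 5/7 - ⅐*0 = 5/7 + 0 = 5/7)
(Z(0) + P(153, -210))/(k + 24225) = (26 + 5/7)/(2191/151 + 24225) = 187/(7*(3660166/151)) = (187/7)*(151/3660166) = 28237/25621162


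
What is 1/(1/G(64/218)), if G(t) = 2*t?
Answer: 64/109 ≈ 0.58716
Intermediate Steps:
1/(1/G(64/218)) = 1/(1/(2*(64/218))) = 1/(1/(2*(64*(1/218)))) = 1/(1/(2*(32/109))) = 1/(1/(64/109)) = 1/(109/64) = 64/109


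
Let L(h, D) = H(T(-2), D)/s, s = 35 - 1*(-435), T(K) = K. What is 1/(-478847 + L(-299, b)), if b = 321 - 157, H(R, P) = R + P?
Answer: -235/112528964 ≈ -2.0884e-6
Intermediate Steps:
H(R, P) = P + R
b = 164
s = 470 (s = 35 + 435 = 470)
L(h, D) = -1/235 + D/470 (L(h, D) = (D - 2)/470 = (-2 + D)*(1/470) = -1/235 + D/470)
1/(-478847 + L(-299, b)) = 1/(-478847 + (-1/235 + (1/470)*164)) = 1/(-478847 + (-1/235 + 82/235)) = 1/(-478847 + 81/235) = 1/(-112528964/235) = -235/112528964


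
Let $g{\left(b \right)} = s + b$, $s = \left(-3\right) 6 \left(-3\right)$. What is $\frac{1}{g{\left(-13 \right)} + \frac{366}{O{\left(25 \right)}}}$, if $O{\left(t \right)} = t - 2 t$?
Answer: $\frac{25}{659} \approx 0.037936$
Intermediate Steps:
$O{\left(t \right)} = - t$
$s = 54$ ($s = \left(-18\right) \left(-3\right) = 54$)
$g{\left(b \right)} = 54 + b$
$\frac{1}{g{\left(-13 \right)} + \frac{366}{O{\left(25 \right)}}} = \frac{1}{\left(54 - 13\right) + \frac{366}{\left(-1\right) 25}} = \frac{1}{41 + \frac{366}{-25}} = \frac{1}{41 + 366 \left(- \frac{1}{25}\right)} = \frac{1}{41 - \frac{366}{25}} = \frac{1}{\frac{659}{25}} = \frac{25}{659}$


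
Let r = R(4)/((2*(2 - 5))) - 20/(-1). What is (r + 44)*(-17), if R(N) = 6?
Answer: -1071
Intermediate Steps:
r = 19 (r = 6/((2*(2 - 5))) - 20/(-1) = 6/((2*(-3))) - 20*(-1) = 6/(-6) + 20 = 6*(-⅙) + 20 = -1 + 20 = 19)
(r + 44)*(-17) = (19 + 44)*(-17) = 63*(-17) = -1071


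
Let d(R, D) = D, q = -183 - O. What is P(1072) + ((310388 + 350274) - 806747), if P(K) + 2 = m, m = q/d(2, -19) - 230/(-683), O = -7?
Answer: -1895646421/12977 ≈ -1.4608e+5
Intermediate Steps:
q = -176 (q = -183 - 1*(-7) = -183 + 7 = -176)
m = 124578/12977 (m = -176/(-19) - 230/(-683) = -176*(-1/19) - 230*(-1/683) = 176/19 + 230/683 = 124578/12977 ≈ 9.5999)
P(K) = 98624/12977 (P(K) = -2 + 124578/12977 = 98624/12977)
P(1072) + ((310388 + 350274) - 806747) = 98624/12977 + ((310388 + 350274) - 806747) = 98624/12977 + (660662 - 806747) = 98624/12977 - 146085 = -1895646421/12977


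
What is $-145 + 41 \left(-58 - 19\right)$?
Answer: $-3302$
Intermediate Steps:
$-145 + 41 \left(-58 - 19\right) = -145 + 41 \left(-77\right) = -145 - 3157 = -3302$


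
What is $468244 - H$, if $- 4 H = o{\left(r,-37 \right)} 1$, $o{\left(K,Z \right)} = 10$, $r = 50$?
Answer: $\frac{936493}{2} \approx 4.6825 \cdot 10^{5}$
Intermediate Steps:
$H = - \frac{5}{2}$ ($H = - \frac{10 \cdot 1}{4} = \left(- \frac{1}{4}\right) 10 = - \frac{5}{2} \approx -2.5$)
$468244 - H = 468244 - - \frac{5}{2} = 468244 + \frac{5}{2} = \frac{936493}{2}$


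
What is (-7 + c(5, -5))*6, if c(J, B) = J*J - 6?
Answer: 72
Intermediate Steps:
c(J, B) = -6 + J**2 (c(J, B) = J**2 - 6 = -6 + J**2)
(-7 + c(5, -5))*6 = (-7 + (-6 + 5**2))*6 = (-7 + (-6 + 25))*6 = (-7 + 19)*6 = 12*6 = 72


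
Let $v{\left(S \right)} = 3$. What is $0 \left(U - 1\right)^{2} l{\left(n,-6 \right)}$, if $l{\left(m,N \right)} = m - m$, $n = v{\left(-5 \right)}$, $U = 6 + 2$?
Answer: $0$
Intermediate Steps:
$U = 8$
$n = 3$
$l{\left(m,N \right)} = 0$
$0 \left(U - 1\right)^{2} l{\left(n,-6 \right)} = 0 \left(8 - 1\right)^{2} \cdot 0 = 0 \cdot 7^{2} \cdot 0 = 0 \cdot 49 \cdot 0 = 0 \cdot 0 = 0$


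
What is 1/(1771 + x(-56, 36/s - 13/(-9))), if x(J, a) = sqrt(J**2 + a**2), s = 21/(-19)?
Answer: 7029099/12432242024 - 63*sqrt(16292305)/12432242024 ≈ 0.00054494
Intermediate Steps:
s = -21/19 (s = 21*(-1/19) = -21/19 ≈ -1.1053)
1/(1771 + x(-56, 36/s - 13/(-9))) = 1/(1771 + sqrt((-56)**2 + (36/(-21/19) - 13/(-9))**2)) = 1/(1771 + sqrt(3136 + (36*(-19/21) - 13*(-1/9))**2)) = 1/(1771 + sqrt(3136 + (-228/7 + 13/9)**2)) = 1/(1771 + sqrt(3136 + (-1961/63)**2)) = 1/(1771 + sqrt(3136 + 3845521/3969)) = 1/(1771 + sqrt(16292305/3969)) = 1/(1771 + sqrt(16292305)/63)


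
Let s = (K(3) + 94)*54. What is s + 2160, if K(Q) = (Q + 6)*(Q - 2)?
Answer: 7722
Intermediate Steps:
K(Q) = (-2 + Q)*(6 + Q) (K(Q) = (6 + Q)*(-2 + Q) = (-2 + Q)*(6 + Q))
s = 5562 (s = ((-12 + 3**2 + 4*3) + 94)*54 = ((-12 + 9 + 12) + 94)*54 = (9 + 94)*54 = 103*54 = 5562)
s + 2160 = 5562 + 2160 = 7722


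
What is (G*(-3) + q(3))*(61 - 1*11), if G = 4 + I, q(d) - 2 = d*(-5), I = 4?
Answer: -1850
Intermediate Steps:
q(d) = 2 - 5*d (q(d) = 2 + d*(-5) = 2 - 5*d)
G = 8 (G = 4 + 4 = 8)
(G*(-3) + q(3))*(61 - 1*11) = (8*(-3) + (2 - 5*3))*(61 - 1*11) = (-24 + (2 - 15))*(61 - 11) = (-24 - 13)*50 = -37*50 = -1850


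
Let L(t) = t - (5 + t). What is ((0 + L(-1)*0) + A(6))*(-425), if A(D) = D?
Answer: -2550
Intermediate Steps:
L(t) = -5 (L(t) = t + (-5 - t) = -5)
((0 + L(-1)*0) + A(6))*(-425) = ((0 - 5*0) + 6)*(-425) = ((0 + 0) + 6)*(-425) = (0 + 6)*(-425) = 6*(-425) = -2550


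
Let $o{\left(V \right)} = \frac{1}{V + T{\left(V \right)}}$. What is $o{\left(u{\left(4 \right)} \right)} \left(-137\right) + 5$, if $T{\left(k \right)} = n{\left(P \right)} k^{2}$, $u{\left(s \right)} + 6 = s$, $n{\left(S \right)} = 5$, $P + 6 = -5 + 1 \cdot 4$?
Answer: $- \frac{47}{18} \approx -2.6111$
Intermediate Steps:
$P = -7$ ($P = -6 + \left(-5 + 1 \cdot 4\right) = -6 + \left(-5 + 4\right) = -6 - 1 = -7$)
$u{\left(s \right)} = -6 + s$
$T{\left(k \right)} = 5 k^{2}$
$o{\left(V \right)} = \frac{1}{V + 5 V^{2}}$
$o{\left(u{\left(4 \right)} \right)} \left(-137\right) + 5 = \frac{1}{\left(-6 + 4\right) \left(1 + 5 \left(-6 + 4\right)\right)} \left(-137\right) + 5 = \frac{1}{\left(-2\right) \left(1 + 5 \left(-2\right)\right)} \left(-137\right) + 5 = - \frac{1}{2 \left(1 - 10\right)} \left(-137\right) + 5 = - \frac{1}{2 \left(-9\right)} \left(-137\right) + 5 = \left(- \frac{1}{2}\right) \left(- \frac{1}{9}\right) \left(-137\right) + 5 = \frac{1}{18} \left(-137\right) + 5 = - \frac{137}{18} + 5 = - \frac{47}{18}$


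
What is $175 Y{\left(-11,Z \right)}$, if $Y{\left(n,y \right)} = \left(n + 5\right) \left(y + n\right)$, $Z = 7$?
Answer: $4200$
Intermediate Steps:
$Y{\left(n,y \right)} = \left(5 + n\right) \left(n + y\right)$
$175 Y{\left(-11,Z \right)} = 175 \left(\left(-11\right)^{2} + 5 \left(-11\right) + 5 \cdot 7 - 77\right) = 175 \left(121 - 55 + 35 - 77\right) = 175 \cdot 24 = 4200$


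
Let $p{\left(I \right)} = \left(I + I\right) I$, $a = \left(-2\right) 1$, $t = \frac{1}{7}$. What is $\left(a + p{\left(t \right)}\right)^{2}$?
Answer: $\frac{9216}{2401} \approx 3.8384$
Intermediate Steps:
$t = \frac{1}{7} \approx 0.14286$
$a = -2$
$p{\left(I \right)} = 2 I^{2}$ ($p{\left(I \right)} = 2 I I = 2 I^{2}$)
$\left(a + p{\left(t \right)}\right)^{2} = \left(-2 + \frac{2}{49}\right)^{2} = \left(- \frac{96}{49}\right)^{2} = \frac{9216}{2401}$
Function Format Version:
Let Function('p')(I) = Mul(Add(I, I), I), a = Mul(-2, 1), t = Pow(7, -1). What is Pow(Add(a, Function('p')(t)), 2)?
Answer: Rational(9216, 2401) ≈ 3.8384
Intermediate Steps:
t = Rational(1, 7) ≈ 0.14286
a = -2
Function('p')(I) = Mul(2, Pow(I, 2)) (Function('p')(I) = Mul(Mul(2, I), I) = Mul(2, Pow(I, 2)))
Pow(Add(a, Function('p')(t)), 2) = Pow(Add(-2, Mul(2, Pow(Rational(1, 7), 2))), 2) = Pow(Add(-2, Mul(2, Rational(1, 49))), 2) = Pow(Add(-2, Rational(2, 49)), 2) = Pow(Rational(-96, 49), 2) = Rational(9216, 2401)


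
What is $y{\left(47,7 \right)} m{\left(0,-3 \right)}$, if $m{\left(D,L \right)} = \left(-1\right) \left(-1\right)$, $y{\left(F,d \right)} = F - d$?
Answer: $40$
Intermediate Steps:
$m{\left(D,L \right)} = 1$
$y{\left(47,7 \right)} m{\left(0,-3 \right)} = \left(47 - 7\right) 1 = 40 \cdot 1 = 40$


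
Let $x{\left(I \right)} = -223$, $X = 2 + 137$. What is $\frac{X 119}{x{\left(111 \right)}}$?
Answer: $- \frac{16541}{223} \approx -74.175$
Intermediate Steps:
$X = 139$
$\frac{X 119}{x{\left(111 \right)}} = \frac{139 \cdot 119}{-223} = 16541 \left(- \frac{1}{223}\right) = - \frac{16541}{223}$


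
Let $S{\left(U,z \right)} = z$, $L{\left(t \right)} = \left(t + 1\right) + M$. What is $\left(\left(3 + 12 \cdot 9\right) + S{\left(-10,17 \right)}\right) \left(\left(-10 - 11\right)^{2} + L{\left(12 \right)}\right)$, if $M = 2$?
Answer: $58368$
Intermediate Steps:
$L{\left(t \right)} = 3 + t$ ($L{\left(t \right)} = \left(t + 1\right) + 2 = \left(1 + t\right) + 2 = 3 + t$)
$\left(\left(3 + 12 \cdot 9\right) + S{\left(-10,17 \right)}\right) \left(\left(-10 - 11\right)^{2} + L{\left(12 \right)}\right) = \left(\left(3 + 12 \cdot 9\right) + 17\right) \left(\left(-10 - 11\right)^{2} + \left(3 + 12\right)\right) = \left(\left(3 + 108\right) + 17\right) \left(\left(-21\right)^{2} + 15\right) = \left(111 + 17\right) \left(441 + 15\right) = 128 \cdot 456 = 58368$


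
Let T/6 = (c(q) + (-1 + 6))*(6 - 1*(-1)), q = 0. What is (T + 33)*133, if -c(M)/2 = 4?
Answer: -12369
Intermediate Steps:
c(M) = -8 (c(M) = -2*4 = -8)
T = -126 (T = 6*((-8 + (-1 + 6))*(6 - 1*(-1))) = 6*((-8 + 5)*(6 + 1)) = 6*(-3*7) = 6*(-21) = -126)
(T + 33)*133 = (-126 + 33)*133 = -93*133 = -12369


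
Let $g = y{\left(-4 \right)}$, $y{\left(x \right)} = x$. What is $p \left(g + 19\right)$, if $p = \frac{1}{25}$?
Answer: $\frac{3}{5} \approx 0.6$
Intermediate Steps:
$p = \frac{1}{25} \approx 0.04$
$g = -4$
$p \left(g + 19\right) = \frac{-4 + 19}{25} = \frac{1}{25} \cdot 15 = \frac{3}{5}$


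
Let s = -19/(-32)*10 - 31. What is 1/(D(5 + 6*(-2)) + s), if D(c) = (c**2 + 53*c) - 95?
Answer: -16/7073 ≈ -0.0022621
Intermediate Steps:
s = -401/16 (s = -19*(-1/32)*10 - 31 = (19/32)*10 - 31 = 95/16 - 31 = -401/16 ≈ -25.063)
D(c) = -95 + c**2 + 53*c
1/(D(5 + 6*(-2)) + s) = 1/((-95 + (5 + 6*(-2))**2 + 53*(5 + 6*(-2))) - 401/16) = 1/((-95 + (5 - 12)**2 + 53*(5 - 12)) - 401/16) = 1/((-95 + (-7)**2 + 53*(-7)) - 401/16) = 1/((-95 + 49 - 371) - 401/16) = 1/(-417 - 401/16) = 1/(-7073/16) = -16/7073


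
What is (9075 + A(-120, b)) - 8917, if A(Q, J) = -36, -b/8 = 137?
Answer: 122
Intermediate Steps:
b = -1096 (b = -8*137 = -1096)
(9075 + A(-120, b)) - 8917 = (9075 - 36) - 8917 = 9039 - 8917 = 122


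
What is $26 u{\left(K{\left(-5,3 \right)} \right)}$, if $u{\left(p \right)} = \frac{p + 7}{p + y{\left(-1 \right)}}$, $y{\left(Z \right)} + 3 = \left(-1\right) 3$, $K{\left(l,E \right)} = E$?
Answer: $- \frac{260}{3} \approx -86.667$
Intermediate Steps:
$y{\left(Z \right)} = -6$ ($y{\left(Z \right)} = -3 - 3 = -6$)
$u{\left(p \right)} = \frac{7 + p}{-6 + p}$ ($u{\left(p \right)} = \frac{p + 7}{p - 6} = \frac{7 + p}{-6 + p}$)
$26 u{\left(K{\left(-5,3 \right)} \right)} = 26 \frac{7 + 3}{-6 + 3} = 26 \frac{1}{-3} \cdot 10 = 26 \left(\left(- \frac{1}{3}\right) 10\right) = 26 \left(- \frac{10}{3}\right) = - \frac{260}{3}$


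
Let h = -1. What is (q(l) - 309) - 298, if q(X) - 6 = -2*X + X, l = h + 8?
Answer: -608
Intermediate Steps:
l = 7 (l = -1 + 8 = 7)
q(X) = 6 - X (q(X) = 6 + (-2*X + X) = 6 - X)
(q(l) - 309) - 298 = ((6 - 1*7) - 309) - 298 = ((6 - 7) - 309) - 298 = (-1 - 309) - 298 = -310 - 298 = -608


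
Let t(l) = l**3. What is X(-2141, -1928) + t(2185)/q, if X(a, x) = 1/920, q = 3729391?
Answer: 9597150824391/3431039720 ≈ 2797.2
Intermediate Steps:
X(a, x) = 1/920
X(-2141, -1928) + t(2185)/q = 1/920 + 2185**3/3729391 = 1/920 + 10431681625*(1/3729391) = 1/920 + 10431681625/3729391 = 9597150824391/3431039720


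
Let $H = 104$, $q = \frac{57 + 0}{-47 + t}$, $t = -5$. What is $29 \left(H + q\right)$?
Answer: $\frac{155179}{52} \approx 2984.2$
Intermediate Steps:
$q = - \frac{57}{52}$ ($q = \frac{57 + 0}{-47 - 5} = \frac{57}{-52} = 57 \left(- \frac{1}{52}\right) = - \frac{57}{52} \approx -1.0962$)
$29 \left(H + q\right) = 29 \left(104 - \frac{57}{52}\right) = 29 \cdot \frac{5351}{52} = \frac{155179}{52}$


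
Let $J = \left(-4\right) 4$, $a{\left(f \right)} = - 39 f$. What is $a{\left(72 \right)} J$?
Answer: $44928$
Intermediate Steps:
$J = -16$
$a{\left(72 \right)} J = \left(-39\right) 72 \left(-16\right) = \left(-2808\right) \left(-16\right) = 44928$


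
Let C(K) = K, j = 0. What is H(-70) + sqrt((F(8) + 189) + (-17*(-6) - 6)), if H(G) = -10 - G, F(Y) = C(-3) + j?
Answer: 60 + sqrt(282) ≈ 76.793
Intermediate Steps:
F(Y) = -3 (F(Y) = -3 + 0 = -3)
H(-70) + sqrt((F(8) + 189) + (-17*(-6) - 6)) = (-10 - 1*(-70)) + sqrt((-3 + 189) + (-17*(-6) - 6)) = (-10 + 70) + sqrt(186 + (102 - 6)) = 60 + sqrt(186 + 96) = 60 + sqrt(282)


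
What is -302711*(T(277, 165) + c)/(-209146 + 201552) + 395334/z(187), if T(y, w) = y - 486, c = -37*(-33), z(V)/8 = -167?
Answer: 101568198089/2536396 ≈ 40044.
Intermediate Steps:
z(V) = -1336 (z(V) = 8*(-167) = -1336)
c = 1221
T(y, w) = -486 + y
-302711*(T(277, 165) + c)/(-209146 + 201552) + 395334/z(187) = -302711*((-486 + 277) + 1221)/(-209146 + 201552) + 395334/(-1336) = -302711/((-7594/(-209 + 1221))) + 395334*(-1/1336) = -302711/((-7594/1012)) - 197667/668 = -302711/((-7594*1/1012)) - 197667/668 = -302711/(-3797/506) - 197667/668 = -302711*(-506/3797) - 197667/668 = 153171766/3797 - 197667/668 = 101568198089/2536396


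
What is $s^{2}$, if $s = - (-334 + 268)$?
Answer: $4356$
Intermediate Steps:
$s = 66$ ($s = \left(-1\right) \left(-66\right) = 66$)
$s^{2} = 66^{2} = 4356$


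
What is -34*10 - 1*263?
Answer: -603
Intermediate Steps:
-34*10 - 1*263 = -340 - 263 = -603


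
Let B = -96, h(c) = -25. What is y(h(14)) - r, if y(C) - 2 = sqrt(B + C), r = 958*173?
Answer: -165732 + 11*I ≈ -1.6573e+5 + 11.0*I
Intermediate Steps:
r = 165734
y(C) = 2 + sqrt(-96 + C)
y(h(14)) - r = (2 + sqrt(-96 - 25)) - 1*165734 = (2 + sqrt(-121)) - 165734 = (2 + 11*I) - 165734 = -165732 + 11*I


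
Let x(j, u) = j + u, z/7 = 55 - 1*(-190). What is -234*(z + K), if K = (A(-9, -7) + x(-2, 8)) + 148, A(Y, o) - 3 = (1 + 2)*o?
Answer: -433134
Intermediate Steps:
z = 1715 (z = 7*(55 - 1*(-190)) = 7*(55 + 190) = 7*245 = 1715)
A(Y, o) = 3 + 3*o (A(Y, o) = 3 + (1 + 2)*o = 3 + 3*o)
K = 136 (K = ((3 + 3*(-7)) + (-2 + 8)) + 148 = ((3 - 21) + 6) + 148 = (-18 + 6) + 148 = -12 + 148 = 136)
-234*(z + K) = -234*(1715 + 136) = -234*1851 = -433134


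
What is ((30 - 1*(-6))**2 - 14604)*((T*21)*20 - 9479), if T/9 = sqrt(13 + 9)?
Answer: 126146532 - 50304240*sqrt(22) ≈ -1.0980e+8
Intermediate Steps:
T = 9*sqrt(22) (T = 9*sqrt(13 + 9) = 9*sqrt(22) ≈ 42.214)
((30 - 1*(-6))**2 - 14604)*((T*21)*20 - 9479) = ((30 - 1*(-6))**2 - 14604)*(((9*sqrt(22))*21)*20 - 9479) = ((30 + 6)**2 - 14604)*((189*sqrt(22))*20 - 9479) = (36**2 - 14604)*(3780*sqrt(22) - 9479) = (1296 - 14604)*(-9479 + 3780*sqrt(22)) = -13308*(-9479 + 3780*sqrt(22)) = 126146532 - 50304240*sqrt(22)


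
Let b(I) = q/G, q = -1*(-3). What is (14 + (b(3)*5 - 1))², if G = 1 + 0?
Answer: 784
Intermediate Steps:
q = 3
G = 1
b(I) = 3 (b(I) = 3/1 = 3*1 = 3)
(14 + (b(3)*5 - 1))² = (14 + (3*5 - 1))² = (14 + (15 - 1))² = (14 + 14)² = 28² = 784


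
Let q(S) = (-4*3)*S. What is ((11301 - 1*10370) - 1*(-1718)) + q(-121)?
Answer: 4101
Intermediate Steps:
q(S) = -12*S
((11301 - 1*10370) - 1*(-1718)) + q(-121) = ((11301 - 1*10370) - 1*(-1718)) - 12*(-121) = ((11301 - 10370) + 1718) + 1452 = (931 + 1718) + 1452 = 2649 + 1452 = 4101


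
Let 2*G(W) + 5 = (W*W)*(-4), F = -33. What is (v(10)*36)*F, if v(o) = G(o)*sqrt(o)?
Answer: 240570*sqrt(10) ≈ 7.6075e+5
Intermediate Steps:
G(W) = -5/2 - 2*W**2 (G(W) = -5/2 + ((W*W)*(-4))/2 = -5/2 + (W**2*(-4))/2 = -5/2 + (-4*W**2)/2 = -5/2 - 2*W**2)
v(o) = sqrt(o)*(-5/2 - 2*o**2) (v(o) = (-5/2 - 2*o**2)*sqrt(o) = sqrt(o)*(-5/2 - 2*o**2))
(v(10)*36)*F = ((sqrt(10)*(-5 - 4*10**2)/2)*36)*(-33) = ((sqrt(10)*(-5 - 4*100)/2)*36)*(-33) = ((sqrt(10)*(-5 - 400)/2)*36)*(-33) = (((1/2)*sqrt(10)*(-405))*36)*(-33) = (-405*sqrt(10)/2*36)*(-33) = -7290*sqrt(10)*(-33) = 240570*sqrt(10)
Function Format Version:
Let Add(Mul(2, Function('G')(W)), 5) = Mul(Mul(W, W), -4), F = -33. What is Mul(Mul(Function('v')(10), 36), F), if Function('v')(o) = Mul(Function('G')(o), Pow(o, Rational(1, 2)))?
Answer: Mul(240570, Pow(10, Rational(1, 2))) ≈ 7.6075e+5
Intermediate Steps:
Function('G')(W) = Add(Rational(-5, 2), Mul(-2, Pow(W, 2))) (Function('G')(W) = Add(Rational(-5, 2), Mul(Rational(1, 2), Mul(Mul(W, W), -4))) = Add(Rational(-5, 2), Mul(Rational(1, 2), Mul(Pow(W, 2), -4))) = Add(Rational(-5, 2), Mul(Rational(1, 2), Mul(-4, Pow(W, 2)))) = Add(Rational(-5, 2), Mul(-2, Pow(W, 2))))
Function('v')(o) = Mul(Pow(o, Rational(1, 2)), Add(Rational(-5, 2), Mul(-2, Pow(o, 2)))) (Function('v')(o) = Mul(Add(Rational(-5, 2), Mul(-2, Pow(o, 2))), Pow(o, Rational(1, 2))) = Mul(Pow(o, Rational(1, 2)), Add(Rational(-5, 2), Mul(-2, Pow(o, 2)))))
Mul(Mul(Function('v')(10), 36), F) = Mul(Mul(Mul(Rational(1, 2), Pow(10, Rational(1, 2)), Add(-5, Mul(-4, Pow(10, 2)))), 36), -33) = Mul(Mul(Mul(Rational(1, 2), Pow(10, Rational(1, 2)), Add(-5, Mul(-4, 100))), 36), -33) = Mul(Mul(Mul(Rational(1, 2), Pow(10, Rational(1, 2)), Add(-5, -400)), 36), -33) = Mul(Mul(Mul(Rational(1, 2), Pow(10, Rational(1, 2)), -405), 36), -33) = Mul(Mul(Mul(Rational(-405, 2), Pow(10, Rational(1, 2))), 36), -33) = Mul(Mul(-7290, Pow(10, Rational(1, 2))), -33) = Mul(240570, Pow(10, Rational(1, 2)))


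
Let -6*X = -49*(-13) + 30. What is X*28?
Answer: -9338/3 ≈ -3112.7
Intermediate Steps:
X = -667/6 (X = -(-49*(-13) + 30)/6 = -(637 + 30)/6 = -⅙*667 = -667/6 ≈ -111.17)
X*28 = -667/6*28 = -9338/3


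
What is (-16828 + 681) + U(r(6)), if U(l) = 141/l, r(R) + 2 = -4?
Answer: -32341/2 ≈ -16171.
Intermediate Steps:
r(R) = -6 (r(R) = -2 - 4 = -6)
(-16828 + 681) + U(r(6)) = (-16828 + 681) + 141/(-6) = -16147 + 141*(-1/6) = -16147 - 47/2 = -32341/2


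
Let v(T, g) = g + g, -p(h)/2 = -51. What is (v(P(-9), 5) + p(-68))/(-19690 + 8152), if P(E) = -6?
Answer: -56/5769 ≈ -0.0097070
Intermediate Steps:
p(h) = 102 (p(h) = -2*(-51) = 102)
v(T, g) = 2*g
(v(P(-9), 5) + p(-68))/(-19690 + 8152) = (2*5 + 102)/(-19690 + 8152) = (10 + 102)/(-11538) = 112*(-1/11538) = -56/5769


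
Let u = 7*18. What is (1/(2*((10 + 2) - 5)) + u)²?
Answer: 3115225/196 ≈ 15894.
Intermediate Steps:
u = 126
(1/(2*((10 + 2) - 5)) + u)² = (1/(2*((10 + 2) - 5)) + 126)² = (1/(2*(12 - 5)) + 126)² = (1/(2*7) + 126)² = (1/14 + 126)² = (1765/14)² = 3115225/196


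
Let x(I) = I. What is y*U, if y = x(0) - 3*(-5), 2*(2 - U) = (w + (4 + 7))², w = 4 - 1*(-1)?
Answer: -1890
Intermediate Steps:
w = 5 (w = 4 + 1 = 5)
U = -126 (U = 2 - (5 + (4 + 7))²/2 = 2 - (5 + 11)²/2 = 2 - ½*16² = 2 - ½*256 = 2 - 128 = -126)
y = 15 (y = 0 - 3*(-5) = 0 - 1*(-15) = 0 + 15 = 15)
y*U = 15*(-126) = -1890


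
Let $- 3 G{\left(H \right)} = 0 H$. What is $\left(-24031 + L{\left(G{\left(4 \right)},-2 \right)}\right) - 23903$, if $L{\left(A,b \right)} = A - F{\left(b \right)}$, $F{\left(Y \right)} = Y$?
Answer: $-47932$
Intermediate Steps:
$G{\left(H \right)} = 0$ ($G{\left(H \right)} = - \frac{0 H}{3} = \left(- \frac{1}{3}\right) 0 = 0$)
$L{\left(A,b \right)} = A - b$
$\left(-24031 + L{\left(G{\left(4 \right)},-2 \right)}\right) - 23903 = \left(-24031 + \left(0 - -2\right)\right) - 23903 = \left(-24031 + \left(0 + 2\right)\right) - 23903 = \left(-24031 + 2\right) - 23903 = -24029 - 23903 = -47932$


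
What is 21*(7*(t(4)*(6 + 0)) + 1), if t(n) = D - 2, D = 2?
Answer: 21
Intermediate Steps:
t(n) = 0 (t(n) = 2 - 2 = 0)
21*(7*(t(4)*(6 + 0)) + 1) = 21*(7*(0*(6 + 0)) + 1) = 21*(7*(0*6) + 1) = 21*(7*0 + 1) = 21*(0 + 1) = 21*1 = 21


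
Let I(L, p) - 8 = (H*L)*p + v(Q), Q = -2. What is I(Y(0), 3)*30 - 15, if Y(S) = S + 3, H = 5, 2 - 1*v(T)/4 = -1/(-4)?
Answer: 1785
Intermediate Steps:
v(T) = 7 (v(T) = 8 - (-4)/(-4) = 8 - (-4)*(-1)/4 = 8 - 4*¼ = 8 - 1 = 7)
Y(S) = 3 + S
I(L, p) = 15 + 5*L*p (I(L, p) = 8 + ((5*L)*p + 7) = 8 + (5*L*p + 7) = 8 + (7 + 5*L*p) = 15 + 5*L*p)
I(Y(0), 3)*30 - 15 = (15 + 5*(3 + 0)*3)*30 - 15 = (15 + 5*3*3)*30 - 15 = (15 + 45)*30 - 15 = 60*30 - 15 = 1800 - 15 = 1785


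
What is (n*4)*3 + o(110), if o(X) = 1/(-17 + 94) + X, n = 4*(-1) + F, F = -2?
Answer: 2927/77 ≈ 38.013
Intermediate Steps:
n = -6 (n = 4*(-1) - 2 = -4 - 2 = -6)
o(X) = 1/77 + X
(n*4)*3 + o(110) = -6*4*3 + (1/77 + 110) = -24*3 + 8471/77 = -72 + 8471/77 = 2927/77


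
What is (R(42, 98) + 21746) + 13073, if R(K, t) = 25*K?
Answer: 35869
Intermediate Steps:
(R(42, 98) + 21746) + 13073 = (25*42 + 21746) + 13073 = (1050 + 21746) + 13073 = 22796 + 13073 = 35869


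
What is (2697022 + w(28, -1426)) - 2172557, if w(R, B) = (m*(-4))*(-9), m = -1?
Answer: 524429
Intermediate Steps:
w(R, B) = -36 (w(R, B) = -1*(-4)*(-9) = 4*(-9) = -36)
(2697022 + w(28, -1426)) - 2172557 = (2697022 - 36) - 2172557 = 2696986 - 2172557 = 524429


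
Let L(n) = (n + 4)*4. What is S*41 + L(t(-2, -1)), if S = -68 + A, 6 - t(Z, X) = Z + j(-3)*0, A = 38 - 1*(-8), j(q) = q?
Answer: -854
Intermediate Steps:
A = 46 (A = 38 + 8 = 46)
t(Z, X) = 6 - Z (t(Z, X) = 6 - (Z - 3*0) = 6 - (Z + 0) = 6 - Z)
L(n) = 16 + 4*n (L(n) = (4 + n)*4 = 16 + 4*n)
S = -22 (S = -68 + 46 = -22)
S*41 + L(t(-2, -1)) = -22*41 + (16 + 4*(6 - 1*(-2))) = -902 + (16 + 4*(6 + 2)) = -902 + (16 + 4*8) = -902 + (16 + 32) = -902 + 48 = -854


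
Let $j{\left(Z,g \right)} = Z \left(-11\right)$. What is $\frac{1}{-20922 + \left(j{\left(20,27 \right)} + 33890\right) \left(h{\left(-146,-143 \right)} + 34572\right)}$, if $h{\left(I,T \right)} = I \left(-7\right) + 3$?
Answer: $\frac{1}{1198530068} \approx 8.3436 \cdot 10^{-10}$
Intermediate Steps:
$j{\left(Z,g \right)} = - 11 Z$
$h{\left(I,T \right)} = 3 - 7 I$ ($h{\left(I,T \right)} = - 7 I + 3 = 3 - 7 I$)
$\frac{1}{-20922 + \left(j{\left(20,27 \right)} + 33890\right) \left(h{\left(-146,-143 \right)} + 34572\right)} = \frac{1}{-20922 + \left(\left(-11\right) 20 + 33890\right) \left(\left(3 - -1022\right) + 34572\right)} = \frac{1}{-20922 + \left(-220 + 33890\right) \left(\left(3 + 1022\right) + 34572\right)} = \frac{1}{-20922 + 33670 \left(1025 + 34572\right)} = \frac{1}{-20922 + 33670 \cdot 35597} = \frac{1}{-20922 + 1198550990} = \frac{1}{1198530068}$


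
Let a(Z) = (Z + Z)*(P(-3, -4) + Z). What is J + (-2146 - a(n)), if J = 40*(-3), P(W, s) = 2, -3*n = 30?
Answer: -2426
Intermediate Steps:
n = -10 (n = -⅓*30 = -10)
a(Z) = 2*Z*(2 + Z) (a(Z) = (Z + Z)*(2 + Z) = (2*Z)*(2 + Z) = 2*Z*(2 + Z))
J = -120
J + (-2146 - a(n)) = -120 + (-2146 - 2*(-10)*(2 - 10)) = -120 + (-2146 - 2*(-10)*(-8)) = -120 + (-2146 - 1*160) = -120 + (-2146 - 160) = -120 - 2306 = -2426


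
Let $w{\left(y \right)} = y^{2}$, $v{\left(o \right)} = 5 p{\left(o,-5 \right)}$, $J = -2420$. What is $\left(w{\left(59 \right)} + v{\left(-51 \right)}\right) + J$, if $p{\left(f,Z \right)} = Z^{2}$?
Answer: $1186$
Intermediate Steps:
$v{\left(o \right)} = 125$ ($v{\left(o \right)} = 5 \left(-5\right)^{2} = 5 \cdot 25 = 125$)
$\left(w{\left(59 \right)} + v{\left(-51 \right)}\right) + J = \left(59^{2} + 125\right) - 2420 = \left(3481 + 125\right) - 2420 = 3606 - 2420 = 1186$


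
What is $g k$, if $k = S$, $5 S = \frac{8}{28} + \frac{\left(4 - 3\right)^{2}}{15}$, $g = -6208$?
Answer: $- \frac{229696}{525} \approx -437.52$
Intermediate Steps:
$S = \frac{37}{525}$ ($S = \frac{\frac{8}{28} + \frac{\left(4 - 3\right)^{2}}{15}}{5} = \frac{8 \cdot \frac{1}{28} + 1^{2} \cdot \frac{1}{15}}{5} = \frac{\frac{2}{7} + 1 \cdot \frac{1}{15}}{5} = \frac{\frac{2}{7} + \frac{1}{15}}{5} = \frac{1}{5} \cdot \frac{37}{105} = \frac{37}{525} \approx 0.070476$)
$k = \frac{37}{525} \approx 0.070476$
$g k = \left(-6208\right) \frac{37}{525} = - \frac{229696}{525}$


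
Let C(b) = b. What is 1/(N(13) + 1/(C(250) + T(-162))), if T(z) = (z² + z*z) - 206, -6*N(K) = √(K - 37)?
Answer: 157596/5519222051 + 2759611024*I*√6/5519222051 ≈ 2.8554e-5 + 1.2247*I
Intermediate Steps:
N(K) = -√(-37 + K)/6 (N(K) = -√(K - 37)/6 = -√(-37 + K)/6)
T(z) = -206 + 2*z² (T(z) = (z² + z²) - 206 = 2*z² - 206 = -206 + 2*z²)
1/(N(13) + 1/(C(250) + T(-162))) = 1/(-√(-37 + 13)/6 + 1/(250 + (-206 + 2*(-162)²))) = 1/(-I*√6/3 + 1/(250 + (-206 + 2*26244))) = 1/(-I*√6/3 + 1/(250 + (-206 + 52488))) = 1/(-I*√6/3 + 1/(250 + 52282)) = 1/(-I*√6/3 + 1/52532) = 1/(1/52532 - I*√6/3)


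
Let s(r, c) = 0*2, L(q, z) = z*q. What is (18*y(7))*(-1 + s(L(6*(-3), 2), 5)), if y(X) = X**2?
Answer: -882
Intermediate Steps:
L(q, z) = q*z
s(r, c) = 0
(18*y(7))*(-1 + s(L(6*(-3), 2), 5)) = (18*7**2)*(-1 + 0) = (18*49)*(-1) = 882*(-1) = -882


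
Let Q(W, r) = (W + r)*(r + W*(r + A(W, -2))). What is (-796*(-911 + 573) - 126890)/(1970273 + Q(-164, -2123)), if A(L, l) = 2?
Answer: -71079/394346827 ≈ -0.00018024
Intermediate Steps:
Q(W, r) = (W + r)*(r + W*(2 + r)) (Q(W, r) = (W + r)*(r + W*(r + 2)) = (W + r)*(r + W*(2 + r)))
(-796*(-911 + 573) - 126890)/(1970273 + Q(-164, -2123)) = (-796*(-911 + 573) - 126890)/(1970273 + ((-2123)**2 + 2*(-164)**2 - 164*(-2123)**2 - 2123*(-164)**2 + 3*(-164)*(-2123))) = (-796*(-338) - 126890)/(1970273 + (4507129 + 2*26896 - 164*4507129 - 2123*26896 + 1044516)) = (269048 - 126890)/(1970273 + (4507129 + 53792 - 739169156 - 57100208 + 1044516)) = 142158/(1970273 - 790663927) = 142158/(-788693654) = 142158*(-1/788693654) = -71079/394346827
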